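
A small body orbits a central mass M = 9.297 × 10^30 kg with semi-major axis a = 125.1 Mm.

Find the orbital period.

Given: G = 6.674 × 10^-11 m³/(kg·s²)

Convert to SI: a = 125.1 Mm = 1.251e+08 m.
GM = G · M = 6.674e-11 · 9.297e+30 = 6.20482e+20 m³/s².
Kepler's third law: T = 2π √(a³ / GM).
Substituting a = 1.251e+08 m and GM = 6.20482e+20 m³/s²:
T = 2π √((1.251e+08)³ / 6.20482e+20) s
T ≈ 352.9 s = 5.882 minutes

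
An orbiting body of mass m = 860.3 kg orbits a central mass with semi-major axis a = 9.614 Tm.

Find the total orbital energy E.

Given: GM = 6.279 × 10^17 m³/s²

Convert to SI: a = 9.614 Tm = 9.614e+12 m.
E = −GMm / (2a).
E = −6.279e+17 · 860.3 / (2 · 9.614e+12) J ≈ -2.809e+07 J = -28.09 MJ.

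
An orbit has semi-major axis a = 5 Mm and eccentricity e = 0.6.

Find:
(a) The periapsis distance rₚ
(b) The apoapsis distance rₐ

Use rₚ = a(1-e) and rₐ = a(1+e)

Convert to SI: a = 5 Mm = 5e+06 m.
(a) rₚ = a(1 − e) = 5e+06 · (1 − 0.6) = 5e+06 · 0.4 ≈ 2e+06 m = 2 Mm.
(b) rₐ = a(1 + e) = 5e+06 · (1 + 0.6) = 5e+06 · 1.6 ≈ 8e+06 m = 8 Mm.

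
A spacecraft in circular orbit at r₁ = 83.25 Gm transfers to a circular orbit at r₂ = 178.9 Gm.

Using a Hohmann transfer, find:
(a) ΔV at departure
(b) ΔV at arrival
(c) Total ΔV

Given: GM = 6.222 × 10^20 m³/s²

Convert to SI: r₁ = 83.25 Gm = 8.325e+10 m; r₂ = 178.9 Gm = 1.789e+11 m.
Transfer semi-major axis: a_t = (r₁ + r₂)/2 = (8.325e+10 + 1.789e+11)/2 = 1.31075e+11 m.
Circular speeds: v₁ = √(GM/r₁) = 86451.6 m/s, v₂ = √(GM/r₂) = 58973.9 m/s.
Transfer speeds (vis-viva v² = GM(2/r − 1/a_t)): v₁ᵗ = 100999 m/s, v₂ᵗ = 46999.4 m/s.
(a) ΔV₁ = |v₁ᵗ − v₁| ≈ 1.455e+04 m/s = 14.55 km/s.
(b) ΔV₂ = |v₂ − v₂ᵗ| ≈ 1.197e+04 m/s = 11.97 km/s.
(c) ΔV_total = ΔV₁ + ΔV₂ ≈ 2.652e+04 m/s = 26.52 km/s.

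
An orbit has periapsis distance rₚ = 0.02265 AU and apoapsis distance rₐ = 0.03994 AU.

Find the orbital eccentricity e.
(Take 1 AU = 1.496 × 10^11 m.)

Convert to SI: rₚ = 0.02265 AU = 3.38844e+09 m; rₐ = 0.03994 AU = 5.97502e+09 m.
e = (rₐ − rₚ) / (rₐ + rₚ).
e = (5.97502e+09 − 3.38844e+09) / (5.97502e+09 + 3.38844e+09) = 2.58658e+09 / 9.36346e+09 ≈ 0.2762.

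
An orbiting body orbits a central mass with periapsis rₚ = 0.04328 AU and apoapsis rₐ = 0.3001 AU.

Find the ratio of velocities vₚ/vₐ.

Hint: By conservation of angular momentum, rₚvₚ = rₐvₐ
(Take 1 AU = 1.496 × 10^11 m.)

Convert to SI: rₚ = 0.04328 AU = 6.47469e+09 m; rₐ = 0.3001 AU = 4.4895e+10 m.
Conservation of angular momentum gives rₚvₚ = rₐvₐ, so vₚ/vₐ = rₐ/rₚ.
vₚ/vₐ = 4.4895e+10 / 6.47469e+09 ≈ 6.934.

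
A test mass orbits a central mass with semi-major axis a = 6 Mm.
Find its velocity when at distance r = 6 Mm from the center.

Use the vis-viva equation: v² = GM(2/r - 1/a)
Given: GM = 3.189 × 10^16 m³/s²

Convert to SI: a = 6 Mm = 6e+06 m; r = 6 Mm = 6e+06 m.
Vis-viva: v = √(GM · (2/r − 1/a)).
2/r − 1/a = 2/6e+06 − 1/6e+06 = 1.66667e-07 m⁻¹.
v = √(3.189e+16 · 1.66667e-07) m/s ≈ 7.29e+04 m/s = 72.9 km/s.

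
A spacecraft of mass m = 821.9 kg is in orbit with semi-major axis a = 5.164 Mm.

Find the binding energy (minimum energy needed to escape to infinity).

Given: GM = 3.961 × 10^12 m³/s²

Convert to SI: a = 5.164 Mm = 5.164e+06 m.
Total orbital energy is E = −GMm/(2a); binding energy is E_bind = −E = GMm/(2a).
E_bind = 3.961e+12 · 821.9 / (2 · 5.164e+06) J ≈ 3.152e+08 J = 315.2 MJ.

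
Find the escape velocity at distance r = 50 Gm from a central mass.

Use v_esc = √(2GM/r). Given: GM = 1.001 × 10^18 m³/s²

Convert to SI: r = 50 Gm = 5e+10 m.
Escape velocity comes from setting total energy to zero: ½v² − GM/r = 0 ⇒ v_esc = √(2GM / r).
v_esc = √(2 · 1.001e+18 / 5e+10) m/s ≈ 6328 m/s = 6.328 km/s.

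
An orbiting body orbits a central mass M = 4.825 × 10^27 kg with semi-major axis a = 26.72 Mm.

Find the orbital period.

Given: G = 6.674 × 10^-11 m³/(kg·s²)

Convert to SI: a = 26.72 Mm = 2.672e+07 m.
GM = G · M = 6.674e-11 · 4.825e+27 = 3.2202e+17 m³/s².
Kepler's third law: T = 2π √(a³ / GM).
Substituting a = 2.672e+07 m and GM = 3.2202e+17 m³/s²:
T = 2π √((2.672e+07)³ / 3.2202e+17) s
T ≈ 1529 s = 25.49 minutes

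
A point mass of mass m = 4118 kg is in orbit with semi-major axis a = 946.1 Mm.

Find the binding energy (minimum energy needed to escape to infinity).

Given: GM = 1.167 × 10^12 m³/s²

Convert to SI: a = 946.1 Mm = 9.461e+08 m.
Total orbital energy is E = −GMm/(2a); binding energy is E_bind = −E = GMm/(2a).
E_bind = 1.167e+12 · 4118 / (2 · 9.461e+08) J ≈ 2.54e+06 J = 2.54 MJ.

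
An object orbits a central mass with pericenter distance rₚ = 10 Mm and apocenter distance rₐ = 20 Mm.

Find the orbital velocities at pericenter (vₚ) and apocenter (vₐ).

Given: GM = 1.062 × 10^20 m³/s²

Convert to SI: rₚ = 10 Mm = 1e+07 m; rₐ = 20 Mm = 2e+07 m.
Use the vis-viva equation v² = GM(2/r − 1/a) with a = (rₚ + rₐ)/2 = (1e+07 + 2e+07)/2 = 1.5e+07 m.
vₚ = √(GM · (2/rₚ − 1/a)) = √(1.062e+20 · (2/1e+07 − 1/1.5e+07)) m/s ≈ 3.763e+06 m/s = 3763 km/s.
vₐ = √(GM · (2/rₐ − 1/a)) = √(1.062e+20 · (2/2e+07 − 1/1.5e+07)) m/s ≈ 1.881e+06 m/s = 1881 km/s.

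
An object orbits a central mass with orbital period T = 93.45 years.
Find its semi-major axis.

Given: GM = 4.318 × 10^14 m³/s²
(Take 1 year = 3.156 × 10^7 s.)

Convert to SI: T = 93.45 years = 2.94928e+09 s.
Invert Kepler's third law: a = (GM · T² / (4π²))^(1/3).
Substituting T = 2.94928e+09 s and GM = 4.318e+14 m³/s²:
a = (4.318e+14 · (2.94928e+09)² / (4π²))^(1/3) m
a ≈ 4.565e+10 m = 4.565 × 10^10 m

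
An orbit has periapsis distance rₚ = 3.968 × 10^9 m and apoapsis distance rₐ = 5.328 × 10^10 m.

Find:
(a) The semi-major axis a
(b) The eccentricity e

(a) a = (rₚ + rₐ) / 2 = (3.968e+09 + 5.328e+10) / 2 ≈ 2.862e+10 m = 2.862 × 10^10 m.
(b) e = (rₐ − rₚ) / (rₐ + rₚ) = (5.328e+10 − 3.968e+09) / (5.328e+10 + 3.968e+09) ≈ 0.8614.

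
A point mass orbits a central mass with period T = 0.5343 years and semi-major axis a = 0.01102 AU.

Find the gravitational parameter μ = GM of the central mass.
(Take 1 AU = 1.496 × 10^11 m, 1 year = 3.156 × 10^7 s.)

Convert to SI: T = 0.5343 years = 1.68625e+07 s; a = 0.01102 AU = 1.64859e+09 m.
GM = 4π² · a³ / T².
GM = 4π² · (1.64859e+09)³ / (1.68625e+07)² m³/s² ≈ 6.221e+14 m³/s² = 6.221 × 10^14 m³/s².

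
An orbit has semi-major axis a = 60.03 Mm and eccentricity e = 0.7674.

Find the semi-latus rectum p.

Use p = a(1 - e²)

Convert to SI: a = 60.03 Mm = 6.003e+07 m.
p = a (1 − e²).
p = 6.003e+07 · (1 − (0.7674)²) = 6.003e+07 · 0.411097 ≈ 2.468e+07 m = 24.68 Mm.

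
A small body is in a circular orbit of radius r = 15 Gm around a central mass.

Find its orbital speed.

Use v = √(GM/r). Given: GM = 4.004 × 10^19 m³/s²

Convert to SI: r = 15 Gm = 1.5e+10 m.
For a circular orbit, gravity supplies the centripetal force, so v = √(GM / r).
v = √(4.004e+19 / 1.5e+10) m/s ≈ 5.167e+04 m/s = 51.67 km/s.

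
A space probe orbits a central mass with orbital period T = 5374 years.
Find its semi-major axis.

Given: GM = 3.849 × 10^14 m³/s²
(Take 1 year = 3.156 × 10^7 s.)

Convert to SI: T = 5374 years = 1.69603e+11 s.
Invert Kepler's third law: a = (GM · T² / (4π²))^(1/3).
Substituting T = 1.69603e+11 s and GM = 3.849e+14 m³/s²:
a = (3.849e+14 · (1.69603e+11)² / (4π²))^(1/3) m
a ≈ 6.546e+11 m = 654.6 Gm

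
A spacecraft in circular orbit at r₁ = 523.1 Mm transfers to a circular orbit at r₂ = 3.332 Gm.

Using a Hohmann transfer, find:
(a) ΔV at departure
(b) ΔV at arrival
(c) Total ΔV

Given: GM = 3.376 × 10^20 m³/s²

Convert to SI: r₁ = 523.1 Mm = 5.231e+08 m; r₂ = 3.332 Gm = 3.332e+09 m.
Transfer semi-major axis: a_t = (r₁ + r₂)/2 = (5.231e+08 + 3.332e+09)/2 = 1.92755e+09 m.
Circular speeds: v₁ = √(GM/r₁) = 803358 m/s, v₂ = √(GM/r₂) = 318309 m/s.
Transfer speeds (vis-viva v² = GM(2/r − 1/a_t)): v₁ᵗ = 1.05623e+06 m/s, v₂ᵗ = 165821 m/s.
(a) ΔV₁ = |v₁ᵗ − v₁| ≈ 2.529e+05 m/s = 252.9 km/s.
(b) ΔV₂ = |v₂ − v₂ᵗ| ≈ 1.525e+05 m/s = 152.5 km/s.
(c) ΔV_total = ΔV₁ + ΔV₂ ≈ 4.054e+05 m/s = 405.4 km/s.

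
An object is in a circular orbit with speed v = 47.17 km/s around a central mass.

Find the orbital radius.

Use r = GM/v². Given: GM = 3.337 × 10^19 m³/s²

Convert to SI: v = 47.17 km/s = 47170 m/s.
For a circular orbit, v² = GM / r, so r = GM / v².
r = 3.337e+19 / (47170)² m ≈ 1.5e+10 m = 15 Gm.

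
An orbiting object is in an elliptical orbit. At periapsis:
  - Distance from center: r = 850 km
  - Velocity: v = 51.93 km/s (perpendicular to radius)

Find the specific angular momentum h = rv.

Convert to SI: r = 850 km = 850000 m; v = 51.93 km/s = 51930 m/s.
With v perpendicular to r, h = r · v.
h = 850000 · 51930 m²/s ≈ 4.414e+10 m²/s.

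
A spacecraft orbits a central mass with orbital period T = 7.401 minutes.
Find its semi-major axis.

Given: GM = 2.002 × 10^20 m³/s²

Convert to SI: T = 7.401 minutes = 444.06 s.
Invert Kepler's third law: a = (GM · T² / (4π²))^(1/3).
Substituting T = 444.06 s and GM = 2.002e+20 m³/s²:
a = (2.002e+20 · (444.06)² / (4π²))^(1/3) m
a ≈ 1e+08 m = 100 Mm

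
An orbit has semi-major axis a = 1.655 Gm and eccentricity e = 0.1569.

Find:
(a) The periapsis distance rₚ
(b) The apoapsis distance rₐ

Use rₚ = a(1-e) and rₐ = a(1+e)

Convert to SI: a = 1.655 Gm = 1.655e+09 m.
(a) rₚ = a(1 − e) = 1.655e+09 · (1 − 0.1569) = 1.655e+09 · 0.8431 ≈ 1.395e+09 m = 1.395 Gm.
(b) rₐ = a(1 + e) = 1.655e+09 · (1 + 0.1569) = 1.655e+09 · 1.1569 ≈ 1.915e+09 m = 1.915 Gm.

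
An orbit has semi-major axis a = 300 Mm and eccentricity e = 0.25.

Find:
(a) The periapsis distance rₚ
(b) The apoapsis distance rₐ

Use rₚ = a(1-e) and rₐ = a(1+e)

Convert to SI: a = 300 Mm = 3e+08 m.
(a) rₚ = a(1 − e) = 3e+08 · (1 − 0.25) = 3e+08 · 0.75 ≈ 2.25e+08 m = 225 Mm.
(b) rₐ = a(1 + e) = 3e+08 · (1 + 0.25) = 3e+08 · 1.25 ≈ 3.75e+08 m = 375 Mm.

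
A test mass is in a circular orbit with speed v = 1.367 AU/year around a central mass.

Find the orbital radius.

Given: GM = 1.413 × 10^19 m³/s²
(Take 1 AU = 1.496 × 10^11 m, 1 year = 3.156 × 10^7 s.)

Convert to SI: v = 1.367 AU/year = 6479.82 m/s.
For a circular orbit, v² = GM / r, so r = GM / v².
r = 1.413e+19 / (6479.82)² m ≈ 3.365e+11 m = 2.249 AU.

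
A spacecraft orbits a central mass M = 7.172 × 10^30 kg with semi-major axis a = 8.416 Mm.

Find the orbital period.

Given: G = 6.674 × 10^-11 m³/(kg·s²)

Convert to SI: a = 8.416 Mm = 8.416e+06 m.
GM = G · M = 6.674e-11 · 7.172e+30 = 4.78659e+20 m³/s².
Kepler's third law: T = 2π √(a³ / GM).
Substituting a = 8.416e+06 m and GM = 4.78659e+20 m³/s²:
T = 2π √((8.416e+06)³ / 4.78659e+20) s
T ≈ 7.012 s = 7.012 seconds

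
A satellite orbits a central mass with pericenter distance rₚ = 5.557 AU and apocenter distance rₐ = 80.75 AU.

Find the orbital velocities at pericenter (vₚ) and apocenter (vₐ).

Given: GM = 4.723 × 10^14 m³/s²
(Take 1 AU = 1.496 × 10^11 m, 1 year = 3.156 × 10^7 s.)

Convert to SI: rₚ = 5.557 AU = 8.31327e+11 m; rₐ = 80.75 AU = 1.20802e+13 m.
Use the vis-viva equation v² = GM(2/r − 1/a) with a = (rₚ + rₐ)/2 = (8.31327e+11 + 1.20802e+13)/2 = 6.45576e+12 m.
vₚ = √(GM · (2/rₚ − 1/a)) = √(4.723e+14 · (2/8.31327e+11 − 1/6.45576e+12)) m/s ≈ 32.61 m/s = 0.006878 AU/year.
vₐ = √(GM · (2/rₐ − 1/a)) = √(4.723e+14 · (2/1.20802e+13 − 1/6.45576e+12)) m/s ≈ 2.244 m/s = 0.0004734 AU/year.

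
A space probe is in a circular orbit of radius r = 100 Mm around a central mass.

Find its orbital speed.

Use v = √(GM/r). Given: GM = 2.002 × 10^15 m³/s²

Convert to SI: r = 100 Mm = 1e+08 m.
For a circular orbit, gravity supplies the centripetal force, so v = √(GM / r).
v = √(2.002e+15 / 1e+08) m/s ≈ 4474 m/s = 4.474 km/s.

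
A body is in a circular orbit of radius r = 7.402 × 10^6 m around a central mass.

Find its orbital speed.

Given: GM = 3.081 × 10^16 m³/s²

For a circular orbit, gravity supplies the centripetal force, so v = √(GM / r).
v = √(3.081e+16 / 7.402e+06) m/s ≈ 6.452e+04 m/s = 64.52 km/s.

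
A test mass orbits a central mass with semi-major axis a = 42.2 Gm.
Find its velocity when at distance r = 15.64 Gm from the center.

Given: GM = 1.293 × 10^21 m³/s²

Convert to SI: a = 42.2 Gm = 4.22e+10 m; r = 15.64 Gm = 1.564e+10 m.
Vis-viva: v = √(GM · (2/r − 1/a)).
2/r − 1/a = 2/1.564e+10 − 1/4.22e+10 = 1.04181e-10 m⁻¹.
v = √(1.293e+21 · 1.04181e-10) m/s ≈ 3.67e+05 m/s = 367 km/s.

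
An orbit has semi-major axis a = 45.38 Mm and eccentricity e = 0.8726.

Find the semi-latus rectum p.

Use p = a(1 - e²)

Convert to SI: a = 45.38 Mm = 4.538e+07 m.
p = a (1 − e²).
p = 4.538e+07 · (1 − (0.8726)²) = 4.538e+07 · 0.238569 ≈ 1.083e+07 m = 10.83 Mm.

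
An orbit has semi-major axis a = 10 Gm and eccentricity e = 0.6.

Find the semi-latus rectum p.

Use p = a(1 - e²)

Convert to SI: a = 10 Gm = 1e+10 m.
p = a (1 − e²).
p = 1e+10 · (1 − (0.6)²) = 1e+10 · 0.64 ≈ 6.4e+09 m = 6.4 Gm.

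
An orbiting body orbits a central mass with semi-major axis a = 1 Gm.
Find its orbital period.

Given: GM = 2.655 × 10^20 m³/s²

Convert to SI: a = 1 Gm = 1e+09 m.
Kepler's third law: T = 2π √(a³ / GM).
Substituting a = 1e+09 m and GM = 2.655e+20 m³/s²:
T = 2π √((1e+09)³ / 2.655e+20) s
T ≈ 1.219e+04 s = 3.387 hours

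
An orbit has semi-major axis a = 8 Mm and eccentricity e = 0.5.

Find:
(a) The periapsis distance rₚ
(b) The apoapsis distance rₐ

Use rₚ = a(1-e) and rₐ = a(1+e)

Convert to SI: a = 8 Mm = 8e+06 m.
(a) rₚ = a(1 − e) = 8e+06 · (1 − 0.5) = 8e+06 · 0.5 ≈ 4e+06 m = 4 Mm.
(b) rₐ = a(1 + e) = 8e+06 · (1 + 0.5) = 8e+06 · 1.5 ≈ 1.2e+07 m = 12 Mm.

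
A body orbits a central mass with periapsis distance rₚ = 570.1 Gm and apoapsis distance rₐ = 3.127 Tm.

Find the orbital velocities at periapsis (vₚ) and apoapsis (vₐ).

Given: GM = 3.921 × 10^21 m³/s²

Convert to SI: rₚ = 570.1 Gm = 5.701e+11 m; rₐ = 3.127 Tm = 3.127e+12 m.
Use the vis-viva equation v² = GM(2/r − 1/a) with a = (rₚ + rₐ)/2 = (5.701e+11 + 3.127e+12)/2 = 1.84855e+12 m.
vₚ = √(GM · (2/rₚ − 1/a)) = √(3.921e+21 · (2/5.701e+11 − 1/1.84855e+12)) m/s ≈ 1.079e+05 m/s = 107.9 km/s.
vₐ = √(GM · (2/rₐ − 1/a)) = √(3.921e+21 · (2/3.127e+12 − 1/1.84855e+12)) m/s ≈ 1.967e+04 m/s = 19.67 km/s.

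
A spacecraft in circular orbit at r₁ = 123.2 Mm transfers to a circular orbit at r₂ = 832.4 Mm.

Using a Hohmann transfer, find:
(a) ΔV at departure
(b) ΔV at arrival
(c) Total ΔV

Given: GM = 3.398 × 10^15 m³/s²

Convert to SI: r₁ = 123.2 Mm = 1.232e+08 m; r₂ = 832.4 Mm = 8.324e+08 m.
Transfer semi-major axis: a_t = (r₁ + r₂)/2 = (1.232e+08 + 8.324e+08)/2 = 4.778e+08 m.
Circular speeds: v₁ = √(GM/r₁) = 5251.78 m/s, v₂ = √(GM/r₂) = 2020.44 m/s.
Transfer speeds (vis-viva v² = GM(2/r − 1/a_t)): v₁ᵗ = 6931.85 m/s, v₂ᵗ = 1025.95 m/s.
(a) ΔV₁ = |v₁ᵗ − v₁| ≈ 1680 m/s = 1.68 km/s.
(b) ΔV₂ = |v₂ − v₂ᵗ| ≈ 994.5 m/s = 994.5 m/s.
(c) ΔV_total = ΔV₁ + ΔV₂ ≈ 2675 m/s = 2.675 km/s.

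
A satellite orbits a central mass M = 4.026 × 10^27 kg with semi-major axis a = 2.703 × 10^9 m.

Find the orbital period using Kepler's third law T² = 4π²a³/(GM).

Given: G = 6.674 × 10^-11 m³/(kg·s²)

GM = G · M = 6.674e-11 · 4.026e+27 = 2.68695e+17 m³/s².
Kepler's third law: T = 2π √(a³ / GM).
Substituting a = 2.703e+09 m and GM = 2.68695e+17 m³/s²:
T = 2π √((2.703e+09)³ / 2.68695e+17) s
T ≈ 1.703e+06 s = 19.72 days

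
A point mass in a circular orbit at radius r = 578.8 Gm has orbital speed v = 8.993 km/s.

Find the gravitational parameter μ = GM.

Convert to SI: r = 578.8 Gm = 5.788e+11 m; v = 8.993 km/s = 8993 m/s.
For a circular orbit v² = GM/r, so GM = v² · r.
GM = (8993)² · 5.788e+11 m³/s² ≈ 4.681e+19 m³/s² = 4.681 × 10^19 m³/s².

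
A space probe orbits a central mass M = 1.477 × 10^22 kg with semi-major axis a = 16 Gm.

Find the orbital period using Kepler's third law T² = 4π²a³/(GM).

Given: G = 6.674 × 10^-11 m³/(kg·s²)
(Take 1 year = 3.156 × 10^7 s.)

Convert to SI: a = 16 Gm = 1.6e+10 m.
GM = G · M = 6.674e-11 · 1.477e+22 = 9.8575e+11 m³/s².
Kepler's third law: T = 2π √(a³ / GM).
Substituting a = 1.6e+10 m and GM = 9.8575e+11 m³/s²:
T = 2π √((1.6e+10)³ / 9.8575e+11) s
T ≈ 1.281e+10 s = 405.8 years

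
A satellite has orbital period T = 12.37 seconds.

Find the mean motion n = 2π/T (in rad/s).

n = 2π / T.
n = 2π / 12.37 s ≈ 0.5079 rad/s.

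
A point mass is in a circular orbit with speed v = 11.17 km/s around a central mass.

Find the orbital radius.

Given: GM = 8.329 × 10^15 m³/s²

Convert to SI: v = 11.17 km/s = 11170 m/s.
For a circular orbit, v² = GM / r, so r = GM / v².
r = 8.329e+15 / (11170)² m ≈ 6.676e+07 m = 66.76 Mm.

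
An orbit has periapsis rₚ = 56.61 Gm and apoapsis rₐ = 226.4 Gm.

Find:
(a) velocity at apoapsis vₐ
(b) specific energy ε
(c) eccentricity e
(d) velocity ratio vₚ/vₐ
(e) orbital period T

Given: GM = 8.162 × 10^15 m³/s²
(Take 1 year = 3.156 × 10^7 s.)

Convert to SI: rₚ = 56.61 Gm = 5.661e+10 m; rₐ = 226.4 Gm = 2.264e+11 m.
(a) With a = (rₚ + rₐ)/2 = 1.41505e+11 m, vₐ = √(GM (2/rₐ − 1/a)) = √(8.162e+15 · (2/2.264e+11 − 1/1.41505e+11)) m/s ≈ 120.1 m/s
(b) With a = (rₚ + rₐ)/2 = 1.41505e+11 m, ε = −GM/(2a) = −8.162e+15/(2 · 1.41505e+11) J/kg ≈ -2.884e+04 J/kg
(c) e = (rₐ − rₚ)/(rₐ + rₚ) = (2.264e+11 − 5.661e+10)/(2.264e+11 + 5.661e+10) ≈ 0.5999
(d) Conservation of angular momentum (rₚvₚ = rₐvₐ) gives vₚ/vₐ = rₐ/rₚ = 2.264e+11/5.661e+10 ≈ 3.999
(e) With a = (rₚ + rₐ)/2 = 1.41505e+11 m, T = 2π √(a³/GM) = 2π √((1.41505e+11)³/8.162e+15) s ≈ 3.702e+09 s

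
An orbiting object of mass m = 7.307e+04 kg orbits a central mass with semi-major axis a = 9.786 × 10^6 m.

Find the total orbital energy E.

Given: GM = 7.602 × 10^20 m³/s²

E = −GMm / (2a).
E = −7.602e+20 · 7.307e+04 / (2 · 9.786e+06) J ≈ -2.838e+18 J = -2.838 EJ.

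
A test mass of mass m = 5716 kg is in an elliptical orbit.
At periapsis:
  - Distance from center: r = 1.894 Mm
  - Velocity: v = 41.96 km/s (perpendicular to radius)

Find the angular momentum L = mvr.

Convert to SI: r = 1.894 Mm = 1.894e+06 m; v = 41.96 km/s = 41960 m/s.
Since v is perpendicular to r, L = m · v · r.
L = 5716 · 41960 · 1.894e+06 kg·m²/s ≈ 4.543e+14 kg·m²/s.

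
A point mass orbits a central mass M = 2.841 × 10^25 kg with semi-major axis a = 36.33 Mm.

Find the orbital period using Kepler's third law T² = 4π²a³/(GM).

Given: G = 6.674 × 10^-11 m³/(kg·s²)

Convert to SI: a = 36.33 Mm = 3.633e+07 m.
GM = G · M = 6.674e-11 · 2.841e+25 = 1.89608e+15 m³/s².
Kepler's third law: T = 2π √(a³ / GM).
Substituting a = 3.633e+07 m and GM = 1.89608e+15 m³/s²:
T = 2π √((3.633e+07)³ / 1.89608e+15) s
T ≈ 3.16e+04 s = 8.777 hours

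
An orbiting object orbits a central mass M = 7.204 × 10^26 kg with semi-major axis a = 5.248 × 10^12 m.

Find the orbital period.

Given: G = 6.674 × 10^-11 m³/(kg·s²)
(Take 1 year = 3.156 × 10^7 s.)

GM = G · M = 6.674e-11 · 7.204e+26 = 4.80795e+16 m³/s².
Kepler's third law: T = 2π √(a³ / GM).
Substituting a = 5.248e+12 m and GM = 4.80795e+16 m³/s²:
T = 2π √((5.248e+12)³ / 4.80795e+16) s
T ≈ 3.445e+11 s = 1.092e+04 years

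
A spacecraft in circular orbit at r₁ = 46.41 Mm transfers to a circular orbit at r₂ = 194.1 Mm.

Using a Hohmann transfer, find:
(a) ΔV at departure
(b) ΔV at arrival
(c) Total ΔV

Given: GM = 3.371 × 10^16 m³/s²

Convert to SI: r₁ = 46.41 Mm = 4.641e+07 m; r₂ = 194.1 Mm = 1.941e+08 m.
Transfer semi-major axis: a_t = (r₁ + r₂)/2 = (4.641e+07 + 1.941e+08)/2 = 1.20255e+08 m.
Circular speeds: v₁ = √(GM/r₁) = 26950.9 m/s, v₂ = √(GM/r₂) = 13178.5 m/s.
Transfer speeds (vis-viva v² = GM(2/r − 1/a_t)): v₁ᵗ = 34240.1 m/s, v₂ᵗ = 8186.93 m/s.
(a) ΔV₁ = |v₁ᵗ − v₁| ≈ 7289 m/s = 7.289 km/s.
(b) ΔV₂ = |v₂ − v₂ᵗ| ≈ 4992 m/s = 4.992 km/s.
(c) ΔV_total = ΔV₁ + ΔV₂ ≈ 1.228e+04 m/s = 12.28 km/s.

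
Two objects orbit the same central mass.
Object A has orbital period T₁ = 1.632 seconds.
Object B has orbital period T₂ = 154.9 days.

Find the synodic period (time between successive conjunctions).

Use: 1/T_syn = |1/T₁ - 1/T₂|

Convert to SI: T₂ = 154.9 days = 1.33834e+07 s.
T_syn = |T₁ · T₂ / (T₁ − T₂)|.
T_syn = |1.632 · 1.33834e+07 / (1.632 − 1.33834e+07)| s ≈ 1.632 s = 1.632 seconds.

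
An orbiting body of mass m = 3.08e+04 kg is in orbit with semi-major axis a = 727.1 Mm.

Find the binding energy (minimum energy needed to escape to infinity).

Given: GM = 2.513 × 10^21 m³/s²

Convert to SI: a = 727.1 Mm = 7.271e+08 m.
Total orbital energy is E = −GMm/(2a); binding energy is E_bind = −E = GMm/(2a).
E_bind = 2.513e+21 · 3.08e+04 / (2 · 7.271e+08) J ≈ 5.323e+16 J = 53.23 PJ.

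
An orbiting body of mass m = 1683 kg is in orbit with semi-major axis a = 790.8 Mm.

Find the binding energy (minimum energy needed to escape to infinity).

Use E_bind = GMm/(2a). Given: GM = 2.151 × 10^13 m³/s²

Convert to SI: a = 790.8 Mm = 7.908e+08 m.
Total orbital energy is E = −GMm/(2a); binding energy is E_bind = −E = GMm/(2a).
E_bind = 2.151e+13 · 1683 / (2 · 7.908e+08) J ≈ 2.289e+07 J = 22.89 MJ.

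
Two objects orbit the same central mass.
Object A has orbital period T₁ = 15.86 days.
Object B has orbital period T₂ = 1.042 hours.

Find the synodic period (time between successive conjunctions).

Convert to SI: T₁ = 15.86 days = 1.3703e+06 s; T₂ = 1.042 hours = 3751.2 s.
T_syn = |T₁ · T₂ / (T₁ − T₂)|.
T_syn = |1.3703e+06 · 3751.2 / (1.3703e+06 − 3751.2)| s ≈ 3761 s = 1.045 hours.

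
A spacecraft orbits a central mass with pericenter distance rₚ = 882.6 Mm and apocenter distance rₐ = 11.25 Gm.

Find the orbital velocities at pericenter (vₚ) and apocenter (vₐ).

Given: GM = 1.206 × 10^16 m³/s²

Convert to SI: rₚ = 882.6 Mm = 8.826e+08 m; rₐ = 11.25 Gm = 1.125e+10 m.
Use the vis-viva equation v² = GM(2/r − 1/a) with a = (rₚ + rₐ)/2 = (8.826e+08 + 1.125e+10)/2 = 6.0663e+09 m.
vₚ = √(GM · (2/rₚ − 1/a)) = √(1.206e+16 · (2/8.826e+08 − 1/6.0663e+09)) m/s ≈ 5034 m/s = 5.034 km/s.
vₐ = √(GM · (2/rₐ − 1/a)) = √(1.206e+16 · (2/1.125e+10 − 1/6.0663e+09)) m/s ≈ 394.9 m/s = 394.9 m/s.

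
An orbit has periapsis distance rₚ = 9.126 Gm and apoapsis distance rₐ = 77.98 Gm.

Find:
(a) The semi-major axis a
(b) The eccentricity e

Convert to SI: rₚ = 9.126 Gm = 9.126e+09 m; rₐ = 77.98 Gm = 7.798e+10 m.
(a) a = (rₚ + rₐ) / 2 = (9.126e+09 + 7.798e+10) / 2 ≈ 4.355e+10 m = 43.55 Gm.
(b) e = (rₐ − rₚ) / (rₐ + rₚ) = (7.798e+10 − 9.126e+09) / (7.798e+10 + 9.126e+09) ≈ 0.7905.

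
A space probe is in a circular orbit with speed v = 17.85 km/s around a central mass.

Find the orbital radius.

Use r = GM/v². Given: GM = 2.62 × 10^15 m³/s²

Convert to SI: v = 17.85 km/s = 17850 m/s.
For a circular orbit, v² = GM / r, so r = GM / v².
r = 2.62e+15 / (17850)² m ≈ 8.223e+06 m = 8.223 Mm.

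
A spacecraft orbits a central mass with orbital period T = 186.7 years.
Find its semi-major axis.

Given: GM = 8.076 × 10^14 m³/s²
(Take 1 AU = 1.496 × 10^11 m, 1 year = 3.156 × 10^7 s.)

Convert to SI: T = 186.7 years = 5.89225e+09 s.
Invert Kepler's third law: a = (GM · T² / (4π²))^(1/3).
Substituting T = 5.89225e+09 s and GM = 8.076e+14 m³/s²:
a = (8.076e+14 · (5.89225e+09)² / (4π²))^(1/3) m
a ≈ 8.922e+10 m = 0.5964 AU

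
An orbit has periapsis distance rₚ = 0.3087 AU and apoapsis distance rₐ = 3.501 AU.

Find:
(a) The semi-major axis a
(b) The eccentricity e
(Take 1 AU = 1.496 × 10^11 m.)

Convert to SI: rₚ = 0.3087 AU = 4.61815e+10 m; rₐ = 3.501 AU = 5.2375e+11 m.
(a) a = (rₚ + rₐ) / 2 = (4.61815e+10 + 5.2375e+11) / 2 ≈ 2.85e+11 m = 1.905 AU.
(b) e = (rₐ − rₚ) / (rₐ + rₚ) = (5.2375e+11 − 4.61815e+10) / (5.2375e+11 + 4.61815e+10) ≈ 0.8379.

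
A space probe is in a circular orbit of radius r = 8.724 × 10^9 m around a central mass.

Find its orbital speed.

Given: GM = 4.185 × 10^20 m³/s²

For a circular orbit, gravity supplies the centripetal force, so v = √(GM / r).
v = √(4.185e+20 / 8.724e+09) m/s ≈ 2.19e+05 m/s = 219 km/s.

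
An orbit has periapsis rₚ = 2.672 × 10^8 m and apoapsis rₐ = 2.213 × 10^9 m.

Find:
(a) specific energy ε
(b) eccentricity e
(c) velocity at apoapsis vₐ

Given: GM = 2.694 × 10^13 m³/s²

(a) With a = (rₚ + rₐ)/2 = 1.2401e+09 m, ε = −GM/(2a) = −2.694e+13/(2 · 1.2401e+09) J/kg ≈ -1.086e+04 J/kg
(b) e = (rₐ − rₚ)/(rₐ + rₚ) = (2.213e+09 − 2.672e+08)/(2.213e+09 + 2.672e+08) ≈ 0.7845
(c) With a = (rₚ + rₐ)/2 = 1.2401e+09 m, vₐ = √(GM (2/rₐ − 1/a)) = √(2.694e+13 · (2/2.213e+09 − 1/1.2401e+09)) m/s ≈ 51.22 m/s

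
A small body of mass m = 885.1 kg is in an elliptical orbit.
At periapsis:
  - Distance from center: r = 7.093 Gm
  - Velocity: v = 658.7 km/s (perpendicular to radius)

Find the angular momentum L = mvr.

Convert to SI: r = 7.093 Gm = 7.093e+09 m; v = 658.7 km/s = 658700 m/s.
Since v is perpendicular to r, L = m · v · r.
L = 885.1 · 658700 · 7.093e+09 kg·m²/s ≈ 4.135e+18 kg·m²/s.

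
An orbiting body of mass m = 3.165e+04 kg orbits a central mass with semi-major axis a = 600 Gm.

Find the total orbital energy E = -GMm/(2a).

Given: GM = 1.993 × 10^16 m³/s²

Convert to SI: a = 600 Gm = 6e+11 m.
E = −GMm / (2a).
E = −1.993e+16 · 3.165e+04 / (2 · 6e+11) J ≈ -5.257e+08 J = -525.7 MJ.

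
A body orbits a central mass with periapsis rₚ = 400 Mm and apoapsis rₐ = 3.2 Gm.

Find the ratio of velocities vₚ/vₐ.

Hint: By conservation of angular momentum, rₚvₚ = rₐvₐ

Convert to SI: rₚ = 400 Mm = 4e+08 m; rₐ = 3.2 Gm = 3.2e+09 m.
Conservation of angular momentum gives rₚvₚ = rₐvₐ, so vₚ/vₐ = rₐ/rₚ.
vₚ/vₐ = 3.2e+09 / 4e+08 ≈ 8.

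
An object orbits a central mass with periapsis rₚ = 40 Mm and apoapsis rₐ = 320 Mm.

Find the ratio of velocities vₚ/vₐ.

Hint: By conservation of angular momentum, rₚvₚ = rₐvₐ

Convert to SI: rₚ = 40 Mm = 4e+07 m; rₐ = 320 Mm = 3.2e+08 m.
Conservation of angular momentum gives rₚvₚ = rₐvₐ, so vₚ/vₐ = rₐ/rₚ.
vₚ/vₐ = 3.2e+08 / 4e+07 ≈ 8.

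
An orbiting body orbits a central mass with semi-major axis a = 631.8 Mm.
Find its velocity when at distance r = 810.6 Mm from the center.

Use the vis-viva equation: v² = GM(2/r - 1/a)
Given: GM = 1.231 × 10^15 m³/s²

Convert to SI: a = 631.8 Mm = 6.318e+08 m; r = 810.6 Mm = 8.106e+08 m.
Vis-viva: v = √(GM · (2/r − 1/a)).
2/r − 1/a = 2/8.106e+08 − 1/6.318e+08 = 8.84529e-10 m⁻¹.
v = √(1.231e+15 · 8.84529e-10) m/s ≈ 1043 m/s = 1.043 km/s.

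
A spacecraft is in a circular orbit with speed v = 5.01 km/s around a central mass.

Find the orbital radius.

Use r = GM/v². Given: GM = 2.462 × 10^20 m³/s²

Convert to SI: v = 5.01 km/s = 5010 m/s.
For a circular orbit, v² = GM / r, so r = GM / v².
r = 2.462e+20 / (5010)² m ≈ 9.809e+12 m = 9.809 Tm.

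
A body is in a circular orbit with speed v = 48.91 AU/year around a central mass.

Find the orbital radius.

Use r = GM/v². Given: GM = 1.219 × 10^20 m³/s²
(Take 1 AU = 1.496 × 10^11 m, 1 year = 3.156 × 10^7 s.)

Convert to SI: v = 48.91 AU/year = 231842 m/s.
For a circular orbit, v² = GM / r, so r = GM / v².
r = 1.219e+20 / (231842)² m ≈ 2.268e+09 m = 0.01516 AU.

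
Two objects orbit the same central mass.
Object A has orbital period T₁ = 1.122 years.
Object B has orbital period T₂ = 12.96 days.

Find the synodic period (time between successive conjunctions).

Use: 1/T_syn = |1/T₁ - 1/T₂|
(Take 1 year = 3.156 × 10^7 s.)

Convert to SI: T₁ = 1.122 years = 3.54103e+07 s; T₂ = 12.96 days = 1.11974e+06 s.
T_syn = |T₁ · T₂ / (T₁ − T₂)|.
T_syn = |3.54103e+07 · 1.11974e+06 / (3.54103e+07 − 1.11974e+06)| s ≈ 1.156e+06 s = 13.38 days.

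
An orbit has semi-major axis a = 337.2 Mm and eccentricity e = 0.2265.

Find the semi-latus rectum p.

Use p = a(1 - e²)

Convert to SI: a = 337.2 Mm = 3.372e+08 m.
p = a (1 − e²).
p = 3.372e+08 · (1 − (0.2265)²) = 3.372e+08 · 0.948698 ≈ 3.199e+08 m = 319.9 Mm.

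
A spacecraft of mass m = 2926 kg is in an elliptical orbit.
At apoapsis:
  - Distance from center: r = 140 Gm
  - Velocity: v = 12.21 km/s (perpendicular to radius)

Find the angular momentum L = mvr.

Convert to SI: r = 140 Gm = 1.4e+11 m; v = 12.21 km/s = 12210 m/s.
Since v is perpendicular to r, L = m · v · r.
L = 2926 · 12210 · 1.4e+11 kg·m²/s ≈ 5.002e+18 kg·m²/s.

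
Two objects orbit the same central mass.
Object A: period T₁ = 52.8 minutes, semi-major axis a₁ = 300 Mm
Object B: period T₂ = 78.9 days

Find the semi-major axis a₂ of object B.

Convert to SI: T₁ = 52.8 minutes = 3168 s; a₁ = 300 Mm = 3e+08 m; T₂ = 78.9 days = 6.81696e+06 s.
Kepler's third law: (T₁/T₂)² = (a₁/a₂)³ ⇒ a₂ = a₁ · (T₂/T₁)^(2/3).
T₂/T₁ = 6.81696e+06 / 3168 = 2151.82.
a₂ = 3e+08 · (2151.82)^(2/3) m ≈ 5e+10 m = 50 Gm.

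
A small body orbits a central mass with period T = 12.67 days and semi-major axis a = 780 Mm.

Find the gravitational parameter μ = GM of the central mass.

Convert to SI: T = 12.67 days = 1.09469e+06 s; a = 780 Mm = 7.8e+08 m.
GM = 4π² · a³ / T².
GM = 4π² · (7.8e+08)³ / (1.09469e+06)² m³/s² ≈ 1.563e+16 m³/s² = 1.563 × 10^16 m³/s².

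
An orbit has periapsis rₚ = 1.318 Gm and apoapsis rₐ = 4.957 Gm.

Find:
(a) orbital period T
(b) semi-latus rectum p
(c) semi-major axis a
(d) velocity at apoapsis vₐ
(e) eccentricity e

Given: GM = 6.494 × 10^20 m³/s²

Convert to SI: rₚ = 1.318 Gm = 1.318e+09 m; rₐ = 4.957 Gm = 4.957e+09 m.
(a) With a = (rₚ + rₐ)/2 = 3.1375e+09 m, T = 2π √(a³/GM) = 2π √((3.1375e+09)³/6.494e+20) s ≈ 4.333e+04 s
(b) From a = (rₚ + rₐ)/2 = 3.1375e+09 m and e = (rₐ − rₚ)/(rₐ + rₚ) = 0.57992, p = a(1 − e²) = 3.1375e+09 · (1 − (0.57992)²) ≈ 2.082e+09 m
(c) a = (rₚ + rₐ)/2 = (1.318e+09 + 4.957e+09)/2 ≈ 3.138e+09 m
(d) With a = (rₚ + rₐ)/2 = 3.1375e+09 m, vₐ = √(GM (2/rₐ − 1/a)) = √(6.494e+20 · (2/4.957e+09 − 1/3.1375e+09)) m/s ≈ 2.346e+05 m/s
(e) e = (rₐ − rₚ)/(rₐ + rₚ) = (4.957e+09 − 1.318e+09)/(4.957e+09 + 1.318e+09) ≈ 0.5799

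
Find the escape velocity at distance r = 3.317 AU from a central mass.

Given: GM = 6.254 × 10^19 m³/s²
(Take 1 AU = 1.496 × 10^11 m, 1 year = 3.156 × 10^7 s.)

Convert to SI: r = 3.317 AU = 4.96223e+11 m.
Escape velocity comes from setting total energy to zero: ½v² − GM/r = 0 ⇒ v_esc = √(2GM / r).
v_esc = √(2 · 6.254e+19 / 4.96223e+11) m/s ≈ 1.588e+04 m/s = 3.349 AU/year.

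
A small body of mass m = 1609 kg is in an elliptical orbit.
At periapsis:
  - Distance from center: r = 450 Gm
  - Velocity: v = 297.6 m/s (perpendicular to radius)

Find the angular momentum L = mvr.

Convert to SI: r = 450 Gm = 4.5e+11 m.
Since v is perpendicular to r, L = m · v · r.
L = 1609 · 297.6 · 4.5e+11 kg·m²/s ≈ 2.155e+17 kg·m²/s.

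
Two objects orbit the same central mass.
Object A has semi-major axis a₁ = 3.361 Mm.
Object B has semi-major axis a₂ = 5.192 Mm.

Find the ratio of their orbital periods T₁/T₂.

Convert to SI: a₁ = 3.361 Mm = 3.361e+06 m; a₂ = 5.192 Mm = 5.192e+06 m.
From Kepler's third law, (T₁/T₂)² = (a₁/a₂)³, so T₁/T₂ = (a₁/a₂)^(3/2).
a₁/a₂ = 3.361e+06 / 5.192e+06 = 0.647342.
T₁/T₂ = (0.647342)^(3/2) ≈ 0.5208.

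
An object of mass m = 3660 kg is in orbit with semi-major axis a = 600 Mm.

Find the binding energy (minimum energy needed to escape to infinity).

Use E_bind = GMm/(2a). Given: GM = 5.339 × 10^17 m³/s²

Convert to SI: a = 600 Mm = 6e+08 m.
Total orbital energy is E = −GMm/(2a); binding energy is E_bind = −E = GMm/(2a).
E_bind = 5.339e+17 · 3660 / (2 · 6e+08) J ≈ 1.628e+12 J = 1.628 TJ.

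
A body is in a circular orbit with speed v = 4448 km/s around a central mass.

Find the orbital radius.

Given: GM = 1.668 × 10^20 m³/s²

Convert to SI: v = 4448 km/s = 4.448e+06 m/s.
For a circular orbit, v² = GM / r, so r = GM / v².
r = 1.668e+20 / (4.448e+06)² m ≈ 8.431e+06 m = 8.431 Mm.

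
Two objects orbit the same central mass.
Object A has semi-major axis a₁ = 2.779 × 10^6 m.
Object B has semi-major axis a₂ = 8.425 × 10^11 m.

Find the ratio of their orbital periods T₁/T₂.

From Kepler's third law, (T₁/T₂)² = (a₁/a₂)³, so T₁/T₂ = (a₁/a₂)^(3/2).
a₁/a₂ = 2.779e+06 / 8.425e+11 = 3.29852e-06.
T₁/T₂ = (3.29852e-06)^(3/2) ≈ 5.991e-09.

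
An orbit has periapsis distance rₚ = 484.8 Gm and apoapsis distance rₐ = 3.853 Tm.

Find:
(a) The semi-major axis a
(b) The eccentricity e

Convert to SI: rₚ = 484.8 Gm = 4.848e+11 m; rₐ = 3.853 Tm = 3.853e+12 m.
(a) a = (rₚ + rₐ) / 2 = (4.848e+11 + 3.853e+12) / 2 ≈ 2.169e+12 m = 2.169 Tm.
(b) e = (rₐ − rₚ) / (rₐ + rₚ) = (3.853e+12 − 4.848e+11) / (3.853e+12 + 4.848e+11) ≈ 0.7765.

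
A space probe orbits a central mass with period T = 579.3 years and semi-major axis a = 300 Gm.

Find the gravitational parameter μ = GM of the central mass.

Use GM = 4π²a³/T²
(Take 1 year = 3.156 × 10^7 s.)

Convert to SI: T = 579.3 years = 1.82827e+10 s; a = 300 Gm = 3e+11 m.
GM = 4π² · a³ / T².
GM = 4π² · (3e+11)³ / (1.82827e+10)² m³/s² ≈ 3.189e+15 m³/s² = 3.189 × 10^15 m³/s².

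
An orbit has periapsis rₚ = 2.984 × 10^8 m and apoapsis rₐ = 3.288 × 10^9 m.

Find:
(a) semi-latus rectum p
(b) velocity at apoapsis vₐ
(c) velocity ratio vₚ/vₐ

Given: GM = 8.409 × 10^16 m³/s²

(a) From a = (rₚ + rₐ)/2 = 1.7932e+09 m and e = (rₐ − rₚ)/(rₐ + rₚ) = 0.833594, p = a(1 − e²) = 1.7932e+09 · (1 − (0.833594)²) ≈ 5.471e+08 m
(b) With a = (rₚ + rₐ)/2 = 1.7932e+09 m, vₐ = √(GM (2/rₐ − 1/a)) = √(8.409e+16 · (2/3.288e+09 − 1/1.7932e+09)) m/s ≈ 2063 m/s
(c) Conservation of angular momentum (rₚvₚ = rₐvₐ) gives vₚ/vₐ = rₐ/rₚ = 3.288e+09/2.984e+08 ≈ 11.02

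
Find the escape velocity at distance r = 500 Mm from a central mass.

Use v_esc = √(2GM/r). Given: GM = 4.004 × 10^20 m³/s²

Convert to SI: r = 500 Mm = 5e+08 m.
Escape velocity comes from setting total energy to zero: ½v² − GM/r = 0 ⇒ v_esc = √(2GM / r).
v_esc = √(2 · 4.004e+20 / 5e+08) m/s ≈ 1.266e+06 m/s = 1266 km/s.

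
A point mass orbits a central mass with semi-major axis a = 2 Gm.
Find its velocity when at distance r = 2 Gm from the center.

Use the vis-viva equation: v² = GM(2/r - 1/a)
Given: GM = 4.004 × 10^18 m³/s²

Convert to SI: a = 2 Gm = 2e+09 m; r = 2 Gm = 2e+09 m.
Vis-viva: v = √(GM · (2/r − 1/a)).
2/r − 1/a = 2/2e+09 − 1/2e+09 = 5e-10 m⁻¹.
v = √(4.004e+18 · 5e-10) m/s ≈ 4.474e+04 m/s = 44.74 km/s.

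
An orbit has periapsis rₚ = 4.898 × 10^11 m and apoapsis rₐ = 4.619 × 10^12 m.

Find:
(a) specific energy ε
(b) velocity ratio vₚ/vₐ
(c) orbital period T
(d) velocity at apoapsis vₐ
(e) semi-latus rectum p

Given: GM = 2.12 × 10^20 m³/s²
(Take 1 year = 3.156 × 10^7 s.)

(a) With a = (rₚ + rₐ)/2 = 2.5544e+12 m, ε = −GM/(2a) = −2.12e+20/(2 · 2.5544e+12) J/kg ≈ -4.15e+07 J/kg
(b) Conservation of angular momentum (rₚvₚ = rₐvₐ) gives vₚ/vₐ = rₐ/rₚ = 4.619e+12/4.898e+11 ≈ 9.43
(c) With a = (rₚ + rₐ)/2 = 2.5544e+12 m, T = 2π √(a³/GM) = 2π √((2.5544e+12)³/2.12e+20) s ≈ 1.762e+09 s
(d) With a = (rₚ + rₐ)/2 = 2.5544e+12 m, vₐ = √(GM (2/rₐ − 1/a)) = √(2.12e+20 · (2/4.619e+12 − 1/2.5544e+12)) m/s ≈ 2967 m/s
(e) From a = (rₚ + rₐ)/2 = 2.5544e+12 m and e = (rₐ − rₚ)/(rₐ + rₚ) = 0.808252, p = a(1 − e²) = 2.5544e+12 · (1 − (0.808252)²) ≈ 8.857e+11 m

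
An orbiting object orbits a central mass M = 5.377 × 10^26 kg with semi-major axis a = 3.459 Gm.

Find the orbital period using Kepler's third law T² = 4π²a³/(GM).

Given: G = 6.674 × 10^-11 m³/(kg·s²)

Convert to SI: a = 3.459 Gm = 3.459e+09 m.
GM = G · M = 6.674e-11 · 5.377e+26 = 3.58861e+16 m³/s².
Kepler's third law: T = 2π √(a³ / GM).
Substituting a = 3.459e+09 m and GM = 3.58861e+16 m³/s²:
T = 2π √((3.459e+09)³ / 3.58861e+16) s
T ≈ 6.747e+06 s = 78.1 days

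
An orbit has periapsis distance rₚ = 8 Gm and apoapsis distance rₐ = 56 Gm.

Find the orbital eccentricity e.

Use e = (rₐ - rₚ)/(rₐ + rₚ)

Convert to SI: rₚ = 8 Gm = 8e+09 m; rₐ = 56 Gm = 5.6e+10 m.
e = (rₐ − rₚ) / (rₐ + rₚ).
e = (5.6e+10 − 8e+09) / (5.6e+10 + 8e+09) = 4.8e+10 / 6.4e+10 ≈ 0.75.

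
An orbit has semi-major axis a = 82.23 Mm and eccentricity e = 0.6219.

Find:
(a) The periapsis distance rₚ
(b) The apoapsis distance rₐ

Convert to SI: a = 82.23 Mm = 8.223e+07 m.
(a) rₚ = a(1 − e) = 8.223e+07 · (1 − 0.6219) = 8.223e+07 · 0.3781 ≈ 3.109e+07 m = 31.09 Mm.
(b) rₐ = a(1 + e) = 8.223e+07 · (1 + 0.6219) = 8.223e+07 · 1.6219 ≈ 1.334e+08 m = 133.4 Mm.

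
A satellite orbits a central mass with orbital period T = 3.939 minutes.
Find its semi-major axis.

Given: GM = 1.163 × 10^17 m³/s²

Convert to SI: T = 3.939 minutes = 236.34 s.
Invert Kepler's third law: a = (GM · T² / (4π²))^(1/3).
Substituting T = 236.34 s and GM = 1.163e+17 m³/s²:
a = (1.163e+17 · (236.34)² / (4π²))^(1/3) m
a ≈ 5.48e+06 m = 5.48 Mm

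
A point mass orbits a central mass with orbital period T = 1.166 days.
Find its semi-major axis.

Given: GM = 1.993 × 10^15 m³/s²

Convert to SI: T = 1.166 days = 100742 s.
Invert Kepler's third law: a = (GM · T² / (4π²))^(1/3).
Substituting T = 100742 s and GM = 1.993e+15 m³/s²:
a = (1.993e+15 · (100742)² / (4π²))^(1/3) m
a ≈ 8.002e+07 m = 80.02 Mm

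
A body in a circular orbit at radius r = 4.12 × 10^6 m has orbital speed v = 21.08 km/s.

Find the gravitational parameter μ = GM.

Convert to SI: v = 21.08 km/s = 21080 m/s.
For a circular orbit v² = GM/r, so GM = v² · r.
GM = (21080)² · 4.12e+06 m³/s² ≈ 1.831e+15 m³/s² = 1.831 × 10^15 m³/s².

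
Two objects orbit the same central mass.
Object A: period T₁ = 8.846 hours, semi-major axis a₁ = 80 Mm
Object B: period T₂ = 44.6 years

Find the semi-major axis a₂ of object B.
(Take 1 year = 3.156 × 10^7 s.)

Convert to SI: T₁ = 8.846 hours = 31845.6 s; a₁ = 80 Mm = 8e+07 m; T₂ = 44.6 years = 1.40758e+09 s.
Kepler's third law: (T₁/T₂)² = (a₁/a₂)³ ⇒ a₂ = a₁ · (T₂/T₁)^(2/3).
T₂/T₁ = 1.40758e+09 / 31845.6 = 44200.
a₂ = 8e+07 · (44200)^(2/3) m ≈ 1e+11 m = 100 Gm.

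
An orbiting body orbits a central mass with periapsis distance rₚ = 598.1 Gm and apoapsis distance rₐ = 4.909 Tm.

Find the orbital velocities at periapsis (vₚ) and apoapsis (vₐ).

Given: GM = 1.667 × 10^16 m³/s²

Convert to SI: rₚ = 598.1 Gm = 5.981e+11 m; rₐ = 4.909 Tm = 4.909e+12 m.
Use the vis-viva equation v² = GM(2/r − 1/a) with a = (rₚ + rₐ)/2 = (5.981e+11 + 4.909e+12)/2 = 2.75355e+12 m.
vₚ = √(GM · (2/rₚ − 1/a)) = √(1.667e+16 · (2/5.981e+11 − 1/2.75355e+12)) m/s ≈ 222.9 m/s = 222.9 m/s.
vₐ = √(GM · (2/rₐ − 1/a)) = √(1.667e+16 · (2/4.909e+12 − 1/2.75355e+12)) m/s ≈ 27.16 m/s = 27.16 m/s.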